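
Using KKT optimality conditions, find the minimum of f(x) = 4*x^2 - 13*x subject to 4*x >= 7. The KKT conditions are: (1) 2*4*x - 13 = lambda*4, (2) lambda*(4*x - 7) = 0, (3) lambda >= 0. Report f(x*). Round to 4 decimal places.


Step 1: Try lambda = 0 (constraint inactive).
x_unc = 13/(2*4) = 1.625
Check: 4*1.625 = 6.5 < 7 -- violated!
Step 2: Constraint must be active: 4*x = 7
x* = 7/4 = 1.75
lambda = (2*4*1.75 - 13)/4 = 0.25
Step 3: Compute optimal value.
f(x*) = 4*1.75^2 - 13*1.75 = -10.5


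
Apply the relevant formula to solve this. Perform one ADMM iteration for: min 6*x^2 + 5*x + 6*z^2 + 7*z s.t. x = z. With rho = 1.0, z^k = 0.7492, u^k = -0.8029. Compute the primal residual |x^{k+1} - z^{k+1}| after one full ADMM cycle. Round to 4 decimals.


ADMM iteration with rho = 1.0, z^k = 0.7492, u^k = -0.8029
Step 1: x-update.
Minimize 6*x^2 + 5*x + (1.0/2)*(x - 0.7492 - 0.8029)^2
FOC: (2*6 + 1.0)*x = -5 + 1.0*(0.7492 + 0.8029)
x^{k+1} = -0.2652
Step 2: z-update.
Minimize 6*z^2 + 7*z + (1.0/2)*(-0.2652 - z - 0.8029)^2
FOC: (2*6 + 1.0)*z = -7 + 1.0*(-0.2652 - 0.8029)
z^{k+1} = -0.6206
Step 3: u-update.
u^{k+1} = -0.8029 - 0.2652 + 0.6206 = -0.4475
Step 4: Primal residual = |-0.2652 + 0.6206| = 0.3554


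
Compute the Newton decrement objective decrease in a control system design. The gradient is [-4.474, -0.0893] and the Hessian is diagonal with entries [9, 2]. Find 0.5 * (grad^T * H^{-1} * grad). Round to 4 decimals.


Step 1: H is diagonal, so H^(-1) * g = [-0.4971, -0.0447].
Step 2: g^T H^(-1) g = sum_i g_i^2 / H_ii
  = (-4.474)^2/9 + (-0.0893)^2/2
  = 2.2241 + 0.004 = 2.2281
Step 3: Objective decrease = 0.5 * g^T H^(-1) g = 1.114


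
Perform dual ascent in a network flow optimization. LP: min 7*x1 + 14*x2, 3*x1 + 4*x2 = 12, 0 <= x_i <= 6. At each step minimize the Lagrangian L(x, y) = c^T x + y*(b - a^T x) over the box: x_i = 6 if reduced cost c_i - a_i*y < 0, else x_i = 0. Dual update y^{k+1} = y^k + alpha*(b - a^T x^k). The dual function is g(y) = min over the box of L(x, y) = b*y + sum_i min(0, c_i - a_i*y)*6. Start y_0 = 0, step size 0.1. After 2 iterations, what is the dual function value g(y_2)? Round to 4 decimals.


Dual ascent for LP: min 7*x1 + 14*x2, 3*x1 + 4*x2 = 12, 0 <= x_i <= 6
Step 1: y^k = 0.0, reduced costs: (7.0, 14.0)
  x^k = (0.0, 0.0), subgradient = b - a^T x = 12.0
  y^{k+1} = 0.0 + 0.1*12.0 = 1.2
Step 2: y^k = 1.2, reduced costs: (3.4, 9.2)
  x^k = (0.0, 0.0), subgradient = b - a^T x = 12.0
  y^{k+1} = 1.2 + 0.1*12.0 = 2.4
Dual objective at y_2 = 2.4: reduced costs (-0.2, 4.4), box minimizer x = (6.0, 0.0)
g(y_2) = b*y + (c1 - a1*y)*x1 + (c2 - a2*y)*x2 = 12*2.4 + (-0.2)*6.0 + 4.4*0.0 = 28.8 - 1.2 + 0.0 = 27.6


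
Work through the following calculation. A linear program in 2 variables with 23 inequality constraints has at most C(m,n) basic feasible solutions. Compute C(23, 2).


Each vertex corresponds to some choice of n active constraints out of m, so the number of vertices is at most C(m, n) = m! / (n!(m-n)!).
m = 23, n = 2
Numerator: 23 * 22
Denominator: 2! = 2
C(23, 2) = 253


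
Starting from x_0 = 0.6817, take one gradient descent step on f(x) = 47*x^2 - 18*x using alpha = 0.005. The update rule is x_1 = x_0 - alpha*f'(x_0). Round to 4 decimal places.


We compute the gradient at x_0 and apply the update.
f'(x) = 94*x - 18
f'(0.6817) = 94*0.6817 - 18 = 46.0798
x_1 = 0.6817 - 0.005*46.0798 = 0.4513


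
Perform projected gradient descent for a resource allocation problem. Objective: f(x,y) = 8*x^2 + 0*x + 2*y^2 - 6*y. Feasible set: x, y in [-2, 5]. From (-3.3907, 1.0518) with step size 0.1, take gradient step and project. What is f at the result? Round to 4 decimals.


Step 1: Compute gradient at (-3.3907, 1.0518).
grad_x = 2*8*-3.3907 + 0 = -54.2512
grad_y = 2*2*1.0518 - 6 = -1.7928
Step 2: Gradient step.
x_raw = -3.3907 - 0.1*-54.2512 = 2.0344
y_raw = 1.0518 - 0.1*-1.7928 = 1.2311
Step 3: Project onto [-2, 5].
x_proj = clip(2.0344) = 2.0344
y_proj = clip(1.2311) = 1.2311
Step 4: Evaluate f.
f(2.0344, 1.2311) = 28.7556


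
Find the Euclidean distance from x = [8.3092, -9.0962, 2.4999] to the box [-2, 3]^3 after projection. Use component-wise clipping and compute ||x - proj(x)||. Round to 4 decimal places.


Project each component onto [-2, 3].
clip(8.3092) = 3.0, clip(-9.0962) = -2.0, clip(2.4999) = 2.4999
Projection = [3.0, -2.0, 2.4999]
Squared diffs: [28.1876, 50.3561, 0.0]
Distance = sqrt(78.5437) = 8.8625


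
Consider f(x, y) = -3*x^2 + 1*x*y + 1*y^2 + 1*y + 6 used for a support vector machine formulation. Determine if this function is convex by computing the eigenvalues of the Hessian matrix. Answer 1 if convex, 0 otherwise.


The Hessian of f(x,y) = -3*x^2 + 1*x*y + 1*y^2 + 1*y + 6 is:
H = [[-6, 1], [1, 2]]
Trace = -6 + 2 = -4
Determinant = -6*2 - (1)^2 = -13
Discriminant = (-4)^2 - 4*-13 = 68.0
Eigenvalues: lambda_1 = -6.1231, lambda_2 = 2.1231
The function is not convex.

0


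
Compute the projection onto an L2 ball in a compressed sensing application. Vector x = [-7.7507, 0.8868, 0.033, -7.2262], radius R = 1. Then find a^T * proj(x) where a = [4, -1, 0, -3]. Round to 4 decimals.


Step 1: Compute ||x|| (intermediates to 6 decimals).
||x|| = sqrt((-7.7507)^2 + 0.8868^2 + 0.033^2 + (-7.2262)^2) = 10.633853
Step 2: Project.
Since ||x|| > R, scale = R/||x|| = 1/10.633853 = 0.094039, proj(x) = scale * x
proj(x) = [-0.728868, 0.083394, 0.003103, -0.679545]
Step 3: Dot product.
a^T * proj(x) = 4*(-0.728868) - 1*0.083394 + 0*0.003103 - 3*(-0.679545) = -0.9602


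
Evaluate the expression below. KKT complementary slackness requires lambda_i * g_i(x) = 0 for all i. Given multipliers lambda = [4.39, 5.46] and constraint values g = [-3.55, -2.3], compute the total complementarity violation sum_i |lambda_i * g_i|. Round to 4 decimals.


KKT complementary slackness check:
lambda_1 * g_1 = 4.39 * -3.55 = -15.5845
lambda_2 * g_2 = 5.46 * -2.3 = -12.558
Total violation = 15.5845 + 12.558 = 28.1425


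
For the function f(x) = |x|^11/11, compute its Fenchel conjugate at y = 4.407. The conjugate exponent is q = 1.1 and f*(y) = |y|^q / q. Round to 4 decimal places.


The conjugate exponent q satisfies 1/p + 1/q = 1.
p = 11, so q = 11/(11 - 1) = 1.1
|y|^q = 4.407^1.1 = 5.1116
f*(4.407) = 5.1116 / 1.1 = 4.6469


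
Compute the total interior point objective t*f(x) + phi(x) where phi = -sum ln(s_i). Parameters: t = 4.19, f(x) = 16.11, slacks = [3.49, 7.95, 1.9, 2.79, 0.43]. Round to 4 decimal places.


Step 1: Compute log-barrier.
ln values: [1.2499, 2.0732, 0.6419, 1.026, -0.844]
phi = -(1.2499 + 2.0732 + 0.6419 + 1.026 - 0.844) = -4.147
Step 2: Compute augmented objective.
t*f(x) = 4.19*16.11 = 67.5009
Total = 67.5009 - 4.147 = 63.3539


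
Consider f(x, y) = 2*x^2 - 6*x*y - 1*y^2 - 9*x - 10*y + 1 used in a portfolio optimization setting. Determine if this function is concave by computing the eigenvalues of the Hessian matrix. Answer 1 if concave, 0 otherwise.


The Hessian of f(x,y) = 2*x^2 - 6*x*y - 1*y^2 - 9*x - 10*y + 1 is:
H = [[4, -6], [-6, -2]]
Trace = 4 - 2 = 2
Determinant = 4*-2 - (-6)^2 = -44
Discriminant = (2)^2 - 4*-44 = 180.0
Eigenvalues: lambda_1 = -5.7082, lambda_2 = 7.7082
The function is not concave.

0


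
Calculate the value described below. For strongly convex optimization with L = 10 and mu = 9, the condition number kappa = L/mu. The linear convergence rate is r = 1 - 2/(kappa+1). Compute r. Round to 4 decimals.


Step 1: Compute the condition number.
kappa = L/mu = 10/9 = 1.1111
Step 2: Compute the convergence rate.
r = 1 - 2/(kappa + 1) = 1 - 2*mu/(L + mu) = (L - mu)/(L + mu) = 1/19 = 0.0526


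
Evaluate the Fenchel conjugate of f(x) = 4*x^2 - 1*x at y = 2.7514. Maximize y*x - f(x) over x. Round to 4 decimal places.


f*(y) = sup_x {y*x - a*x^2 - b*x} = sup_x {(y-b)*x - a*x^2}
FOC: (y - b) - 2a*x = 0 => x* = (y - b)/(2a)
x* = (2.7514 + 1)/(2*4) = 0.4689
f*(2.7514) = (y-b)^2/(4a) = (2.7514 + 1)^2/(4*4)
= 14.073/16 = 0.8796


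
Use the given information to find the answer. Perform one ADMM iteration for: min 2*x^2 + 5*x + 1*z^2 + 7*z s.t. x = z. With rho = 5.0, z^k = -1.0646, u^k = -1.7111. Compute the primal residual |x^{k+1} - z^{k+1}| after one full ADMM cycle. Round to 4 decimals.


ADMM iteration with rho = 5.0, z^k = -1.0646, u^k = -1.7111
Step 1: x-update.
Minimize 2*x^2 + 5*x + (5.0/2)*(x + 1.0646 - 1.7111)^2
FOC: (2*2 + 5.0)*x = -5 + 5.0*(-1.0646 + 1.7111)
x^{k+1} = -0.1964
Step 2: z-update.
Minimize 1*z^2 + 7*z + (5.0/2)*(-0.1964 - z - 1.7111)^2
FOC: (2*1 + 5.0)*z = -7 + 5.0*(-0.1964 - 1.7111)
z^{k+1} = -2.3625
Step 3: u-update.
u^{k+1} = -1.7111 - 0.1964 + 2.3625 = 0.455
Step 4: Primal residual = |-0.1964 + 2.3625| = 2.1661


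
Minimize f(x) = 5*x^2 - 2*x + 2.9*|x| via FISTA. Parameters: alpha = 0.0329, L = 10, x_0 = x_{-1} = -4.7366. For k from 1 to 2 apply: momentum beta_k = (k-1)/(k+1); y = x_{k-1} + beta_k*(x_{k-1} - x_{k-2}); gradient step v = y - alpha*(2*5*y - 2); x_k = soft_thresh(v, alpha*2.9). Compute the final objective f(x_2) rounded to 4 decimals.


FISTA on f(x) = 5*x^2 - 2*x + 2.9*|x|
L = 10, alpha = 0.0329
Iteration 1: beta = 0.0, y = -4.7366 + 0.0*(-4.7366 + 4.7366) = -4.7366
  grad(y) = -49.366, v = y - alpha*grad = -3.1125
  prox(v) = soft_thresh(-3.1125, 0.0954) = -3.017
Iteration 2: beta = 0.3333, y = -3.017 + 0.3333*(-3.017 + 4.7366) = -2.4439
  grad(y) = -26.4386, v = y - alpha*grad = -1.574
  prox(v) = soft_thresh(-1.574, 0.0954) = -1.4786
f(x_2) = 5*(-1.4786)^2 - 2*(-1.4786) + 2.9*|-1.4786| = 18.1769


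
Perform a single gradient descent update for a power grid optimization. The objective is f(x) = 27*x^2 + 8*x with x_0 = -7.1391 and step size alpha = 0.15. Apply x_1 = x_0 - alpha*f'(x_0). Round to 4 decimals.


We compute the gradient at x_0 and apply the update.
f'(x) = 54*x + 8
f'(-7.1391) = 54*-7.1391 + 8 = -377.5114
x_1 = -7.1391 - 0.15*-377.5114 = 49.4876


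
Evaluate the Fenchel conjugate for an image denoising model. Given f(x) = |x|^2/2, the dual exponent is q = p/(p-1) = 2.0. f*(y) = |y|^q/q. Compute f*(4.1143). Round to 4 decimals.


The conjugate exponent q satisfies 1/p + 1/q = 1.
p = 2, so q = 2/(2 - 1) = 2.0
|y|^q = 4.1143^2.0 = 16.9275
f*(4.1143) = 16.9275 / 2.0 = 8.4637


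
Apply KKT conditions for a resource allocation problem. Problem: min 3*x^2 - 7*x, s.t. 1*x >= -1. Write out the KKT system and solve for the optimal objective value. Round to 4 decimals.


Step 1: Try lambda = 0 (constraint inactive).
Stationarity: 2*3*x - 7 = 0
x* = 7/(2*3) = 7/6 = 1.1667 (rounded; the exact value 7/6 is used below)
Check constraint: 1*1.1667 = 1.1667 >= -1 -- satisfied.
Step 2: Compute optimal value.
f(x*) = 3*(7/6)^2 - 7*(7/6) = -4.0833


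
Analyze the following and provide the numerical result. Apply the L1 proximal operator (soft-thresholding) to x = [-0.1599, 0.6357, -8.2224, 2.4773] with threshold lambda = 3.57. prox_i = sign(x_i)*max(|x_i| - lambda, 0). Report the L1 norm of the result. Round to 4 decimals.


Soft-thresholding with lambda = 3.57:
prox(-0.1599) = sign(-0.1599)*max(|-0.1599| - 3.57, 0) = 0.0
prox(0.6357) = sign(0.6357)*max(|0.6357| - 3.57, 0) = 0.0
prox(-8.2224) = sign(-8.2224)*max(|-8.2224| - 3.57, 0) = -4.6524
prox(2.4773) = sign(2.4773)*max(|2.4773| - 3.57, 0) = 0.0
prox(x) = [0.0, 0.0, -4.6524, 0.0]
||prox(x)||_1 = 0.0 + 0.0 + 4.6524 + 0.0 = 4.6524


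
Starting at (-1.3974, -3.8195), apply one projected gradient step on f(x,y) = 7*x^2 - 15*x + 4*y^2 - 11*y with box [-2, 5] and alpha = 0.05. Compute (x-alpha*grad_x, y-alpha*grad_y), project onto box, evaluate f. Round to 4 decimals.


Step 1: Compute gradient at (-1.3974, -3.8195).
grad_x = 2*7*-1.3974 - 15 = -34.5636
grad_y = 2*4*-3.8195 - 11 = -41.556
Step 2: Gradient step.
x_raw = -1.3974 - 0.05*-34.5636 = 0.3308
y_raw = -3.8195 - 0.05*-41.556 = -1.7417
Step 3: Project onto [-2, 5].
x_proj = clip(0.3308) = 0.3308
y_proj = clip(-1.7417) = -1.7417
Step 4: Evaluate f.
f(0.3308, -1.7417) = 27.097


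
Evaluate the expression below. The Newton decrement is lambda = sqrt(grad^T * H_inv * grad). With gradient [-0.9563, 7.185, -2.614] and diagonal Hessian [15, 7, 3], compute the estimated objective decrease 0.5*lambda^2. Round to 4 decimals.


Step 1: H is diagonal, so H^(-1) * g = [-0.0638, 1.0264, -0.8713].
Step 2: g^T H^(-1) g = sum_i g_i^2 / H_ii
  = (-0.9563)^2/15 + (7.185)^2/7 + (-2.614)^2/3
  = 0.061 + 7.3749 + 2.2777 = 9.7135
Step 3: Objective decrease = 0.5 * g^T H^(-1) g = 4.8568


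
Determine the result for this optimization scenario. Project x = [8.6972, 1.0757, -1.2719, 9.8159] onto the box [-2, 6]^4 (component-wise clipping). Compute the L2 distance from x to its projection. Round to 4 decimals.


Project each component onto [-2, 6].
clip(8.6972) = 6.0, clip(1.0757) = 1.0757, clip(-1.2719) = -1.2719, clip(9.8159) = 6.0
Projection = [6.0, 1.0757, -1.2719, 6.0]
Squared diffs: [7.2749, 0.0, 0.0, 14.5611]
Distance = sqrt(21.836) = 4.6729


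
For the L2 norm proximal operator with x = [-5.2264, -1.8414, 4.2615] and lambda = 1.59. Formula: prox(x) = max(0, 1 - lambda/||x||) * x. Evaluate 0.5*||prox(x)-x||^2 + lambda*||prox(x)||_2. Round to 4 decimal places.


Step 1: Compute ||x||.
||x|| = 6.9905
Step 2: Compute scaling factor.
scale = max(0, 1 - 1.59/6.9905) = 0.7725
Step 3: prox(x) = [-4.0376, -1.4226, 3.2922]
||prox(x)|| = 5.4005
Step 4: Proximal objective.
0.5*||prox-x||^2 = 1.2641
lambda*||prox|| = 8.5868
Total = 9.8508


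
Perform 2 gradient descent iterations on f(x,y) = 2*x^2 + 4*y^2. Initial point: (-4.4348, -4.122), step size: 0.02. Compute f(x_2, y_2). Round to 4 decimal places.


Gradient descent on f(x,y) = 2*x^2 + 4*y^2.
Starting point: (-4.4348, -4.122), alpha = 0.02
Step 1: grad_x = 2*2*-4.4348 = -17.7392, grad_y = 2*4*-4.122 = -32.976
  x_1 = -4.4348 - 0.02*-17.7392 = -4.08
  y_1 = -4.122 - 0.02*-32.976 = -3.4625
Step 2: grad_x = 2*2*-4.08 = -16.3201, grad_y = 2*4*-3.4625 = -27.6998
  x_2 = -4.08 - 0.02*-16.3201 = -3.7536
  y_2 = -3.4625 - 0.02*-27.6998 = -2.9085
f(-3.7536, -2.9085) = 2*(-3.7536)^2 + 4*(-2.9085)^2 = 62.0163


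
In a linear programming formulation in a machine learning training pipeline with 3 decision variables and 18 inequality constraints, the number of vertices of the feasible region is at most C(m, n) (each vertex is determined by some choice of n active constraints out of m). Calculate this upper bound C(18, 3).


Each vertex corresponds to some choice of n active constraints out of m, so the number of vertices is at most C(m, n) = m! / (n!(m-n)!).
m = 18, n = 3
Numerator: 18 * 17 * 16
Denominator: 3! = 6
C(18, 3) = 816


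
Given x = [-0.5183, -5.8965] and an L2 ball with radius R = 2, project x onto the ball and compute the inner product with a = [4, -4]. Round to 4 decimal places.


Step 1: Compute ||x|| (intermediates to 6 decimals).
||x|| = sqrt((-0.5183)^2 + (-5.8965)^2) = 5.919235
Step 2: Project.
Since ||x|| > R, scale = R/||x|| = 2/5.919235 = 0.337881, proj(x) = scale * x
proj(x) = [-0.175124, -1.992315]
Step 3: Dot product.
a^T * proj(x) = 4*(-0.175124) - 4*(-1.992315) = 7.2688


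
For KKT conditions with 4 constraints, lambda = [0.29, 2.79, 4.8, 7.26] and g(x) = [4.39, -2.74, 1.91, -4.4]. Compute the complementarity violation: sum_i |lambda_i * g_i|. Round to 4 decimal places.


KKT complementary slackness check:
lambda_1 * g_1 = 0.29 * 4.39 = 1.2731
lambda_2 * g_2 = 2.79 * -2.74 = -7.6446
lambda_3 * g_3 = 4.8 * 1.91 = 9.168
lambda_4 * g_4 = 7.26 * -4.4 = -31.944
Total violation = 1.2731 + 7.6446 + 9.168 + 31.944 = 50.0297


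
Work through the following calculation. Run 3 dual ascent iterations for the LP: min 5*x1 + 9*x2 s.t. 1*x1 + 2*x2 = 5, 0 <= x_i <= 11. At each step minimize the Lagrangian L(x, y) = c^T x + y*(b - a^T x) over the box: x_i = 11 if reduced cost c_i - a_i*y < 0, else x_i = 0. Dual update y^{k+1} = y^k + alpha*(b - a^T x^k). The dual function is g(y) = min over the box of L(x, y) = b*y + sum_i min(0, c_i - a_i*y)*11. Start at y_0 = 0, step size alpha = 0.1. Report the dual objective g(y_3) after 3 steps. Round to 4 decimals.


Dual ascent for LP: min 5*x1 + 9*x2, 1*x1 + 2*x2 = 5, 0 <= x_i <= 11
Step 1: y^k = 0.0, reduced costs: (5.0, 9.0)
  x^k = (0.0, 0.0), subgradient = b - a^T x = 5.0
  y^{k+1} = 0.0 + 0.1*5.0 = 0.5
Step 2: y^k = 0.5, reduced costs: (4.5, 8.0)
  x^k = (0.0, 0.0), subgradient = b - a^T x = 5.0
  y^{k+1} = 0.5 + 0.1*5.0 = 1.0
Step 3: y^k = 1.0, reduced costs: (4.0, 7.0)
  x^k = (0.0, 0.0), subgradient = b - a^T x = 5.0
  y^{k+1} = 1.0 + 0.1*5.0 = 1.5
Dual objective at y_3 = 1.5: reduced costs (3.5, 6.0), box minimizer x = (0.0, 0.0)
g(y_3) = b*y + (c1 - a1*y)*x1 + (c2 - a2*y)*x2 = 5*1.5 + 3.5*0.0 + 6.0*0.0 = 7.5 + 0.0 + 0.0 = 7.5


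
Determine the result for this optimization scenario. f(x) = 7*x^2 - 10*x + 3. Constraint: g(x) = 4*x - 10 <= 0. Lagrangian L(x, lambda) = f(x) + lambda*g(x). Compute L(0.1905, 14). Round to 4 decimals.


Step 1: Evaluate f(x).
f(0.1905) = 7*0.1905^2 - 10*0.1905 + 3 = 1.349
Step 2: Evaluate g(x).
g(0.1905) = 4*0.1905 - 10 = -9.238
Step 3: Compute Lagrangian.
L = 1.349 + 14*-9.238 = -127.983


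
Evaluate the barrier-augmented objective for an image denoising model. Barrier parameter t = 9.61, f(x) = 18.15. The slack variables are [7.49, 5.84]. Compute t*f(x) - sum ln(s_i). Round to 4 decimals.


Step 1: Compute log-barrier.
ln values: [2.0136, 1.7647]
phi = -(2.0136 + 1.7647) = -3.7783
Step 2: Compute augmented objective.
t*f(x) = 9.61*18.15 = 174.4215
Total = 174.4215 - 3.7783 = 170.6432


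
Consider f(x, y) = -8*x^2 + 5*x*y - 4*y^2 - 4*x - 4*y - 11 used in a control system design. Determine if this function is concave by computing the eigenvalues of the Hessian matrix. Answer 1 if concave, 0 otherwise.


The Hessian of f(x,y) = -8*x^2 + 5*x*y - 4*y^2 - 4*x - 4*y - 11 is:
H = [[-16, 5], [5, -8]]
Trace = -16 - 8 = -24
Determinant = -16*-8 - (5)^2 = 103
Discriminant = (-24)^2 - 4*103 = 164.0
Eigenvalues: lambda_1 = -18.4031, lambda_2 = -5.5969
The function is concave.

1


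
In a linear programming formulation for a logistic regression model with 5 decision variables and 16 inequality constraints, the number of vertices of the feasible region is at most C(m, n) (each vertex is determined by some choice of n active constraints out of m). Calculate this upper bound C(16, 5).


Each vertex corresponds to some choice of n active constraints out of m, so the number of vertices is at most C(m, n) = m! / (n!(m-n)!).
m = 16, n = 5
Numerator: 16 * 15 * 14 * 13 * 12
Denominator: 5! = 120
C(16, 5) = 4368


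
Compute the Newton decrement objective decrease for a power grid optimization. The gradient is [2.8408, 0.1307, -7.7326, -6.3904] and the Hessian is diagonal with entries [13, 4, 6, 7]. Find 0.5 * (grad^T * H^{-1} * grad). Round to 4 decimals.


Step 1: H is diagonal, so H^(-1) * g = [0.2185, 0.0327, -1.2888, -0.9129].
Step 2: g^T H^(-1) g = sum_i g_i^2 / H_ii
  = (2.8408)^2/13 + (0.1307)^2/4 + (-7.7326)^2/6 + (-6.3904)^2/7
  = 0.6208 + 0.0043 + 9.9655 + 5.8339 = 16.4245
Step 3: Objective decrease = 0.5 * g^T H^(-1) g = 8.2122


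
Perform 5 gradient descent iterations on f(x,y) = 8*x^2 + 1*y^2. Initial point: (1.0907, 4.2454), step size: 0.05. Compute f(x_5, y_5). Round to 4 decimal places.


Gradient descent on f(x,y) = 8*x^2 + 1*y^2.
Starting point: (1.0907, 4.2454), alpha = 0.05
Step 1: grad_x = 2*8*1.0907 = 17.4512, grad_y = 2*1*4.2454 = 8.4908
  x_1 = 1.0907 - 0.05*17.4512 = 0.2181
  y_1 = 4.2454 - 0.05*8.4908 = 3.8209
Step 2: grad_x = 2*8*0.2181 = 3.4902, grad_y = 2*1*3.8209 = 7.6417
  x_2 = 0.2181 - 0.05*3.4902 = 0.0436
  y_2 = 3.8209 - 0.05*7.6417 = 3.4388
Step 3: grad_x = 2*8*0.0436 = 0.698, grad_y = 2*1*3.4388 = 6.8775
  x_3 = 0.0436 - 0.05*0.698 = 0.0087
  y_3 = 3.4388 - 0.05*6.8775 = 3.0949
Step 4: grad_x = 2*8*0.0087 = 0.1396, grad_y = 2*1*3.0949 = 6.1898
  x_4 = 0.0087 - 0.05*0.1396 = 0.0017
  y_4 = 3.0949 - 0.05*6.1898 = 2.7854
Step 5: grad_x = 2*8*0.0017 = 0.0279, grad_y = 2*1*2.7854 = 5.5708
  x_5 = 0.0017 - 0.05*0.0279 = 0.0003
  y_5 = 2.7854 - 0.05*5.5708 = 2.5069
f(0.0003, 2.5069) = 8*0.0003^2 + 1*2.5069^2 = 6.2844


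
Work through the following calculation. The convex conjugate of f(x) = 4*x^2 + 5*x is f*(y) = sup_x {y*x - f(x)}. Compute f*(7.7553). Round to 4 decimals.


f*(y) = sup_x {y*x - a*x^2 - b*x} = sup_x {(y-b)*x - a*x^2}
FOC: (y - b) - 2a*x = 0 => x* = (y - b)/(2a)
x* = (7.7553 - 5)/(2*4) = 0.3444
f*(7.7553) = (y-b)^2/(4a) = (7.7553 - 5)^2/(4*4)
= 7.5917/16 = 0.4745


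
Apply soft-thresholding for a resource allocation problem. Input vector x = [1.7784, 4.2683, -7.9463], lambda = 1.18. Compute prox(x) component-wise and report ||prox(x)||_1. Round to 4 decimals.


Soft-thresholding with lambda = 1.18:
prox(1.7784) = sign(1.7784)*max(|1.7784| - 1.18, 0) = 0.5984
prox(4.2683) = sign(4.2683)*max(|4.2683| - 1.18, 0) = 3.0883
prox(-7.9463) = sign(-7.9463)*max(|-7.9463| - 1.18, 0) = -6.7663
prox(x) = [0.5984, 3.0883, -6.7663]
||prox(x)||_1 = 0.5984 + 3.0883 + 6.7663 = 10.453


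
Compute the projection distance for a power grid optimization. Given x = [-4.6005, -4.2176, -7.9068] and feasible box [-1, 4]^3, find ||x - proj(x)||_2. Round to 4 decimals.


Project each component onto [-1, 4].
clip(-4.6005) = -1.0, clip(-4.2176) = -1.0, clip(-7.9068) = -1.0
Projection = [-1.0, -1.0, -1.0]
Squared diffs: [12.9636, 10.3529, 47.7039]
Distance = sqrt(71.0204) = 8.4274


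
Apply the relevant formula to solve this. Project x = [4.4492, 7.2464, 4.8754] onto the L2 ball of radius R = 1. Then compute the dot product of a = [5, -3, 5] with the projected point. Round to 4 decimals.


Step 1: Compute ||x|| (intermediates to 6 decimals).
||x|| = sqrt(4.4492^2 + 7.2464^2 + 4.8754^2) = 9.801797
Step 2: Project.
Since ||x|| > R, scale = R/||x|| = 1/9.801797 = 0.102022, proj(x) = scale * x
proj(x) = [0.453916, 0.739292, 0.497398]
Step 3: Dot product.
a^T * proj(x) = 5*0.453916 - 3*0.739292 + 5*0.497398 = 2.5387


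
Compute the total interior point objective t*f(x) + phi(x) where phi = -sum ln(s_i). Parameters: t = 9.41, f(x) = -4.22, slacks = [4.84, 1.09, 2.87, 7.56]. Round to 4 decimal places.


Step 1: Compute log-barrier.
ln values: [1.5769, 0.0862, 1.0543, 2.0229]
phi = -(1.5769 + 0.0862 + 1.0543 + 2.0229) = -4.7403
Step 2: Compute augmented objective.
t*f(x) = 9.41*-4.22 = -39.7102
Total = -39.7102 - 4.7403 = -44.4505


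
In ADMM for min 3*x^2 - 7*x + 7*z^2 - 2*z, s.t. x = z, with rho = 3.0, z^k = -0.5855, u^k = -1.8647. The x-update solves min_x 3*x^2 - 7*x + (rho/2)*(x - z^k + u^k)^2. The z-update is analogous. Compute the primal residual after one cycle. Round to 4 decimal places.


ADMM iteration with rho = 3.0, z^k = -0.5855, u^k = -1.8647
Step 1: x-update.
Minimize 3*x^2 - 7*x + (3.0/2)*(x + 0.5855 - 1.8647)^2
FOC: (2*3 + 3.0)*x = 7 + 3.0*(-0.5855 + 1.8647)
x^{k+1} = 1.2042
Step 2: z-update.
Minimize 7*z^2 - 2*z + (3.0/2)*(1.2042 - z - 1.8647)^2
FOC: (2*7 + 3.0)*z = 2 + 3.0*(1.2042 - 1.8647)
z^{k+1} = 0.0011
Step 3: u-update.
u^{k+1} = -1.8647 + 1.2042 - 0.0011 = -0.6616
Step 4: Primal residual = |1.2042 - 0.0011| = 1.2031


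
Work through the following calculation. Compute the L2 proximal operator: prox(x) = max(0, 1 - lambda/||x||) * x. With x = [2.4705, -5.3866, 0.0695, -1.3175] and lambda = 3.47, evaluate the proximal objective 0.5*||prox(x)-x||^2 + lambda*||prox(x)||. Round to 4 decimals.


Step 1: Compute ||x||.
||x|| = 6.0712
Step 2: Compute scaling factor.
scale = max(0, 1 - 3.47/6.0712) = 0.4284
Step 3: prox(x) = [1.0585, -2.3079, 0.0298, -0.5645]
||prox(x)|| = 2.6012
Step 4: Proximal objective.
0.5*||prox-x||^2 = 6.0205
lambda*||prox|| = 9.0262
Total = 15.0466


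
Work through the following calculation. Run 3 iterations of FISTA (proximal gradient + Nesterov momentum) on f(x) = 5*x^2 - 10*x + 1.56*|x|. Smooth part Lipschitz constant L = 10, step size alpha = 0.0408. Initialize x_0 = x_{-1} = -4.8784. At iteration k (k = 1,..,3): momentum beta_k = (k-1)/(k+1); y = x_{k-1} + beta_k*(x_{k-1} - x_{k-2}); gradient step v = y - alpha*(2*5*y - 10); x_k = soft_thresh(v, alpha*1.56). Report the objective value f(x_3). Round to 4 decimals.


FISTA on f(x) = 5*x^2 - 10*x + 1.56*|x|
L = 10, alpha = 0.0408
Iteration 1: beta = 0.0, y = -4.8784 + 0.0*(-4.8784 + 4.8784) = -4.8784
  grad(y) = -58.784, v = y - alpha*grad = -2.48
  prox(v) = soft_thresh(-2.48, 0.0636) = -2.4164
Iteration 2: beta = 0.3333, y = -2.4164 + 0.3333*(-2.4164 + 4.8784) = -1.5957
  grad(y) = -25.9569, v = y - alpha*grad = -0.5366
  prox(v) = soft_thresh(-0.5366, 0.0636) = -0.473
Iteration 3: beta = 0.5, y = -0.473 + 0.5*(-0.473 + 2.4164) = 0.4987
  grad(y) = -5.0132, v = y - alpha*grad = 0.7032
  prox(v) = soft_thresh(0.7032, 0.0636) = 0.6396
f(x_3) = 5*0.6396^2 - 10*0.6396 + 1.56*|0.6396| = -3.3527


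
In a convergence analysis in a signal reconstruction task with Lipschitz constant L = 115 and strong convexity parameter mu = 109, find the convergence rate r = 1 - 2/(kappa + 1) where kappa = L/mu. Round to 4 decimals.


Step 1: Compute the condition number.
kappa = L/mu = 115/109 = 1.055
Step 2: Compute the convergence rate.
r = 1 - 2/(kappa + 1) = 1 - 2*mu/(L + mu) = (L - mu)/(L + mu) = 6/224 = 0.0268


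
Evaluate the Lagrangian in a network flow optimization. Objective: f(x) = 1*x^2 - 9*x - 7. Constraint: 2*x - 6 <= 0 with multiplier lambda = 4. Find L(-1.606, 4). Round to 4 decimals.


Step 1: Evaluate f(x).
f(-1.606) = 1*(-1.606)^2 - 9*(-1.606) - 7 = 10.0332
Step 2: Evaluate g(x).
g(-1.606) = 2*-1.606 - 6 = -9.212
Step 3: Compute Lagrangian.
L = 10.0332 + 4*-9.212 = -26.8148


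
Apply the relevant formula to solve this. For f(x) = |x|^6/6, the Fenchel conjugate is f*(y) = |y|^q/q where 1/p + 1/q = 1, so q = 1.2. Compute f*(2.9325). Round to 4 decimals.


The conjugate exponent q satisfies 1/p + 1/q = 1.
p = 6, so q = 6/(6 - 1) = 1.2
|y|^q = 2.9325^1.2 = 3.6365
f*(2.9325) = 3.6365 / 1.2 = 3.0304


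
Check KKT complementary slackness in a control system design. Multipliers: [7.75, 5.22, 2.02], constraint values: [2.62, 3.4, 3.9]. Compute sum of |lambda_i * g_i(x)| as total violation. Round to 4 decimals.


KKT complementary slackness check:
lambda_1 * g_1 = 7.75 * 2.62 = 20.305
lambda_2 * g_2 = 5.22 * 3.4 = 17.748
lambda_3 * g_3 = 2.02 * 3.9 = 7.878
Total violation = 20.305 + 17.748 + 7.878 = 45.931


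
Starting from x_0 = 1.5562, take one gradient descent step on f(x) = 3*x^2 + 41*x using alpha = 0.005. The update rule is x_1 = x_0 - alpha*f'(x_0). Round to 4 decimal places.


We compute the gradient at x_0 and apply the update.
f'(x) = 6*x + 41
f'(1.5562) = 6*1.5562 + 41 = 50.3372
x_1 = 1.5562 - 0.005*50.3372 = 1.3045


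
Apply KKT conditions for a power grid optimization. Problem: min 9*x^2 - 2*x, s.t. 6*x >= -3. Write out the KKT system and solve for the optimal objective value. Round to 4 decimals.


Step 1: Try lambda = 0 (constraint inactive).
Stationarity: 2*9*x - 2 = 0
x* = 2/(2*9) = 1/9 = 0.1111 (rounded; the exact value 1/9 is used below)
Check constraint: 6*0.1111 = 0.6666 >= -3 -- satisfied.
Step 2: Compute optimal value.
f(x*) = 9*(1/9)^2 - 2*(1/9) = -0.1111


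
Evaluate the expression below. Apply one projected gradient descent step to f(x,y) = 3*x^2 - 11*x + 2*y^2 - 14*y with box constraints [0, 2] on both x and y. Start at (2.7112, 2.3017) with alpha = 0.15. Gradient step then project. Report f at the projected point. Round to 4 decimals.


Step 1: Compute gradient at (2.7112, 2.3017).
grad_x = 2*3*2.7112 - 11 = 5.2672
grad_y = 2*2*2.3017 - 14 = -4.7932
Step 2: Gradient step.
x_raw = 2.7112 - 0.15*5.2672 = 1.9211
y_raw = 2.3017 - 0.15*-4.7932 = 3.0207
Step 3: Project onto [0, 2].
x_proj = clip(1.9211) = 1.9211
y_proj = clip(3.0207) = 2.0
Step 4: Evaluate f.
f(1.9211, 2.0) = -30.0602


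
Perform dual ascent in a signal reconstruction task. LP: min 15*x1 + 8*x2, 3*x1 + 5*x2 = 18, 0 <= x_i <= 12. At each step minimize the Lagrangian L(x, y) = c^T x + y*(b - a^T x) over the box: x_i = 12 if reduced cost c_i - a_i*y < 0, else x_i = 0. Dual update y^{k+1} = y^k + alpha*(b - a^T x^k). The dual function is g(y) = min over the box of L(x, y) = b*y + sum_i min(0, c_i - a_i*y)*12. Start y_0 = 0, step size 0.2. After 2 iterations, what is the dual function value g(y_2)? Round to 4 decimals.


Dual ascent for LP: min 15*x1 + 8*x2, 3*x1 + 5*x2 = 18, 0 <= x_i <= 12
Step 1: y^k = 0.0, reduced costs: (15.0, 8.0)
  x^k = (0.0, 0.0), subgradient = b - a^T x = 18.0
  y^{k+1} = 0.0 + 0.2*18.0 = 3.6
Step 2: y^k = 3.6, reduced costs: (4.2, -10.0)
  x^k = (0.0, 12.0), subgradient = b - a^T x = -42.0
  y^{k+1} = 3.6 + 0.2*-42.0 = -4.8
Dual objective at y_2 = -4.8: reduced costs (29.4, 32.0), box minimizer x = (0.0, 0.0)
g(y_2) = b*y + (c1 - a1*y)*x1 + (c2 - a2*y)*x2 = 18*(-4.8) + 29.4*0.0 + 32.0*0.0 = -86.4 + 0.0 + 0.0 = -86.4


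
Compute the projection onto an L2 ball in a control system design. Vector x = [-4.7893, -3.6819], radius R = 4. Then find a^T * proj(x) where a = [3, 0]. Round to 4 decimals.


Step 1: Compute ||x|| (intermediates to 6 decimals).
||x|| = sqrt((-4.7893)^2 + (-3.6819)^2) = 6.041008
Step 2: Project.
Since ||x|| > R, scale = R/||x|| = 4/6.041008 = 0.662141, proj(x) = scale * x
proj(x) = [-3.171192, -2.437937]
Step 3: Dot product.
a^T * proj(x) = 3*(-3.171192) + 0*(-2.437937) = -9.5136


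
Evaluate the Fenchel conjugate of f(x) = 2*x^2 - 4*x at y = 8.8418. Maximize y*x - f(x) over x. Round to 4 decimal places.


f*(y) = sup_x {y*x - a*x^2 - b*x} = sup_x {(y-b)*x - a*x^2}
FOC: (y - b) - 2a*x = 0 => x* = (y - b)/(2a)
x* = (8.8418 + 4)/(2*2) = 3.2105
f*(8.8418) = (y-b)^2/(4a) = (8.8418 + 4)^2/(4*2)
= 164.9118/8 = 20.614


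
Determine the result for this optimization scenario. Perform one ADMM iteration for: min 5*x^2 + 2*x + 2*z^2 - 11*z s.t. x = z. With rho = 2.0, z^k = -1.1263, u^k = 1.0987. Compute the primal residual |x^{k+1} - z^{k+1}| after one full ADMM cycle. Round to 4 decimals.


ADMM iteration with rho = 2.0, z^k = -1.1263, u^k = 1.0987
Step 1: x-update.
Minimize 5*x^2 + 2*x + (2.0/2)*(x + 1.1263 + 1.0987)^2
FOC: (2*5 + 2.0)*x = -2 + 2.0*(-1.1263 - 1.0987)
x^{k+1} = -0.5375
Step 2: z-update.
Minimize 2*z^2 - 11*z + (2.0/2)*(-0.5375 - z + 1.0987)^2
FOC: (2*2 + 2.0)*z = 11 + 2.0*(-0.5375 + 1.0987)
z^{k+1} = 2.0204
Step 3: u-update.
u^{k+1} = 1.0987 - 0.5375 - 2.0204 = -1.4592
Step 4: Primal residual = |-0.5375 - 2.0204| = 2.5579


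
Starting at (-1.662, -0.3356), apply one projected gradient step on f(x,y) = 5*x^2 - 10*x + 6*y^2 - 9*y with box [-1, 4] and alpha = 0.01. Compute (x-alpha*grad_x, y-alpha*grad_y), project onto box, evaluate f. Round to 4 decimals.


Step 1: Compute gradient at (-1.662, -0.3356).
grad_x = 2*5*-1.662 - 10 = -26.62
grad_y = 2*6*-0.3356 - 9 = -13.0272
Step 2: Gradient step.
x_raw = -1.662 - 0.01*-26.62 = -1.3958
y_raw = -0.3356 - 0.01*-13.0272 = -0.2053
Step 3: Project onto [-1, 4].
x_proj = clip(-1.3958) = -1.0
y_proj = clip(-0.2053) = -0.2053
Step 4: Evaluate f.
f(-1.0, -0.2053) = 17.1009


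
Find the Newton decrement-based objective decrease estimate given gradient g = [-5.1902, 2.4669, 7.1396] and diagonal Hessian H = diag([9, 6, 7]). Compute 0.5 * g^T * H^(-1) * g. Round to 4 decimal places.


Step 1: H is diagonal, so H^(-1) * g = [-0.5767, 0.4112, 1.0199].
Step 2: g^T H^(-1) g = sum_i g_i^2 / H_ii
  = (-5.1902)^2/9 + (2.4669)^2/6 + (7.1396)^2/7
  = 2.9931 + 1.0143 + 7.282 = 11.2894
Step 3: Objective decrease = 0.5 * g^T H^(-1) g = 5.6447


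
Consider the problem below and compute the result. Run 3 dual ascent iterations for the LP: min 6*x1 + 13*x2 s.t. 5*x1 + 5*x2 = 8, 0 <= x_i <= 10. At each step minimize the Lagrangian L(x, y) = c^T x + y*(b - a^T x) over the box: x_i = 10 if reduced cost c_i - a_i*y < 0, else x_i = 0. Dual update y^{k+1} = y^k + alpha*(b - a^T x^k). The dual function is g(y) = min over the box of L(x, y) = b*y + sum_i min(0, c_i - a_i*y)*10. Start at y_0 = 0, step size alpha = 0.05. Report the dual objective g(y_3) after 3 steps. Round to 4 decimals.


Dual ascent for LP: min 6*x1 + 13*x2, 5*x1 + 5*x2 = 8, 0 <= x_i <= 10
Step 1: y^k = 0.0, reduced costs: (6.0, 13.0)
  x^k = (0.0, 0.0), subgradient = b - a^T x = 8.0
  y^{k+1} = 0.0 + 0.05*8.0 = 0.4
Step 2: y^k = 0.4, reduced costs: (4.0, 11.0)
  x^k = (0.0, 0.0), subgradient = b - a^T x = 8.0
  y^{k+1} = 0.4 + 0.05*8.0 = 0.8
Step 3: y^k = 0.8, reduced costs: (2.0, 9.0)
  x^k = (0.0, 0.0), subgradient = b - a^T x = 8.0
  y^{k+1} = 0.8 + 0.05*8.0 = 1.2
Dual objective at y_3 = 1.2: reduced costs (0.0, 7.0), box minimizer x = (0.0, 0.0)
g(y_3) = b*y + (c1 - a1*y)*x1 + (c2 - a2*y)*x2 = 8*1.2 + 0.0*0.0 + 7.0*0.0 = 9.6 + 0.0 + 0.0 = 9.6


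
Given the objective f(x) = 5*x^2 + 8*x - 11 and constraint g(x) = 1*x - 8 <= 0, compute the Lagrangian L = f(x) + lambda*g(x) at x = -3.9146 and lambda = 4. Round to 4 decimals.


Step 1: Evaluate f(x).
f(-3.9146) = 5*(-3.9146)^2 + 8*(-3.9146) - 11 = 34.3037
Step 2: Evaluate g(x).
g(-3.9146) = 1*-3.9146 - 8 = -11.9146
Step 3: Compute Lagrangian.
L = 34.3037 + 4*-11.9146 = -13.3547


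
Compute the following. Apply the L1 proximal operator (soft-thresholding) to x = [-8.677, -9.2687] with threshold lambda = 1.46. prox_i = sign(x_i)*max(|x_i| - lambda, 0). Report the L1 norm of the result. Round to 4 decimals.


Soft-thresholding with lambda = 1.46:
prox(-8.677) = sign(-8.677)*max(|-8.677| - 1.46, 0) = -7.217
prox(-9.2687) = sign(-9.2687)*max(|-9.2687| - 1.46, 0) = -7.8087
prox(x) = [-7.217, -7.8087]
||prox(x)||_1 = 7.217 + 7.8087 = 15.0257


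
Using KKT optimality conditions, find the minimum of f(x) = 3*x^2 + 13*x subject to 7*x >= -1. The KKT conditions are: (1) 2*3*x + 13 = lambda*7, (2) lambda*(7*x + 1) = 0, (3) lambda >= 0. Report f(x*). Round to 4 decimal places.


Step 1: Try lambda = 0 (constraint inactive).
x_unc = -13/(2*3) = -2.1667
Check: 7*-2.1667 = -15.1669 < -1 -- violated!
Step 2: Constraint must be active: 7*x = -1
x* = -1/7 = -0.1429 (rounded; the exact value -1/7 is used below)
lambda = (2*3*(-1/7) + 13)/7 = 1.7347
Step 3: Compute optimal value.
f(x*) = 3*(-1/7)^2 + 13*(-1/7) = -1.7959


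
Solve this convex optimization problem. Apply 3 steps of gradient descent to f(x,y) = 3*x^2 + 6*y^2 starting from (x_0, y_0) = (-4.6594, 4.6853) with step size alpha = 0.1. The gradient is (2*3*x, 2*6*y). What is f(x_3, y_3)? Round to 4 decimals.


Gradient descent on f(x,y) = 3*x^2 + 6*y^2.
Starting point: (-4.6594, 4.6853), alpha = 0.1
Step 1: grad_x = 2*3*-4.6594 = -27.9564, grad_y = 2*6*4.6853 = 56.2236
  x_1 = -4.6594 - 0.1*-27.9564 = -1.8638
  y_1 = 4.6853 - 0.1*56.2236 = -0.9371
Step 2: grad_x = 2*3*-1.8638 = -11.1826, grad_y = 2*6*-0.9371 = -11.2447
  x_2 = -1.8638 - 0.1*-11.1826 = -0.7455
  y_2 = -0.9371 - 0.1*-11.2447 = 0.1874
Step 3: grad_x = 2*3*-0.7455 = -4.473, grad_y = 2*6*0.1874 = 2.2489
  x_3 = -0.7455 - 0.1*-4.473 = -0.2982
  y_3 = 0.1874 - 0.1*2.2489 = -0.0375
f(-0.2982, -0.0375) = 3*(-0.2982)^2 + 6*(-0.0375)^2 = 0.2752


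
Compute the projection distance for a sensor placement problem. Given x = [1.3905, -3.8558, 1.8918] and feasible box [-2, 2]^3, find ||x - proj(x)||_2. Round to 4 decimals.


Project each component onto [-2, 2].
clip(1.3905) = 1.3905, clip(-3.8558) = -2.0, clip(1.8918) = 1.8918
Projection = [1.3905, -2.0, 1.8918]
Squared diffs: [0.0, 3.444, 0.0]
Distance = sqrt(3.444) = 1.8558


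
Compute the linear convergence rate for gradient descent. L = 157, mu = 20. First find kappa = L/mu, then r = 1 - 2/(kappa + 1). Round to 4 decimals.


Step 1: Compute the condition number.
kappa = L/mu = 157/20 = 7.85
Step 2: Compute the convergence rate.
r = 1 - 2/(kappa + 1) = 1 - 2*mu/(L + mu) = (L - mu)/(L + mu) = 137/177 = 0.774


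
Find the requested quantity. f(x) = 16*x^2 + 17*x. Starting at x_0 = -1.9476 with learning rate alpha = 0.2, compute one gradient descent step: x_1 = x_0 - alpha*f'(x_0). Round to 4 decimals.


We compute the gradient at x_0 and apply the update.
f'(x) = 32*x + 17
f'(-1.9476) = 32*-1.9476 + 17 = -45.3232
x_1 = -1.9476 - 0.2*-45.3232 = 7.117


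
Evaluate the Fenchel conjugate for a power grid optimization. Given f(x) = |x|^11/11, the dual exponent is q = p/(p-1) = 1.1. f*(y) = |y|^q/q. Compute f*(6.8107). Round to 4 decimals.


The conjugate exponent q satisfies 1/p + 1/q = 1.
p = 11, so q = 11/(11 - 1) = 1.1
|y|^q = 6.8107^1.1 = 8.2511
f*(6.8107) = 8.2511 / 1.1 = 7.501


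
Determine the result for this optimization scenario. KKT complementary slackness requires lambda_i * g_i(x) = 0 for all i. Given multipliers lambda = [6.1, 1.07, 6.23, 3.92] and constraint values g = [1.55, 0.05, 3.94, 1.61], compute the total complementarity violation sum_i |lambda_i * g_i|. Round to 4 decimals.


KKT complementary slackness check:
lambda_1 * g_1 = 6.1 * 1.55 = 9.455
lambda_2 * g_2 = 1.07 * 0.05 = 0.0535
lambda_3 * g_3 = 6.23 * 3.94 = 24.5462
lambda_4 * g_4 = 3.92 * 1.61 = 6.3112
Total violation = 9.455 + 0.0535 + 24.5462 + 6.3112 = 40.3659


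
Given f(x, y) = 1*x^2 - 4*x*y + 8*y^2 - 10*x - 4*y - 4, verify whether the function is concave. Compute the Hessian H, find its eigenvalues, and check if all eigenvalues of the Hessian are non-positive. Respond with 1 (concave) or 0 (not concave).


The Hessian of f(x,y) = 1*x^2 - 4*x*y + 8*y^2 - 10*x - 4*y - 4 is:
H = [[2, -4], [-4, 16]]
Trace = 2 + 16 = 18
Determinant = 2*16 - (-4)^2 = 16
Discriminant = (18)^2 - 4*16 = 260.0
Eigenvalues: lambda_1 = 0.9377, lambda_2 = 17.0623
The function is not concave.

0


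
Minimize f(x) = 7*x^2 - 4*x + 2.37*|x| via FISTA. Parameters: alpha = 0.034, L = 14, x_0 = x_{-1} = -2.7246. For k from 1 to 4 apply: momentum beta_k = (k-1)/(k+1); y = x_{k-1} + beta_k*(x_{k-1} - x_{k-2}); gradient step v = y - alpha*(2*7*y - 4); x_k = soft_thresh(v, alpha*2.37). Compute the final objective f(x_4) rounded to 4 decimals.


FISTA on f(x) = 7*x^2 - 4*x + 2.37*|x|
L = 14, alpha = 0.034
Iteration 1: beta = 0.0, y = -2.7246 + 0.0*(-2.7246 + 2.7246) = -2.7246
  grad(y) = -42.1444, v = y - alpha*grad = -1.2917
  prox(v) = soft_thresh(-1.2917, 0.0806) = -1.2111
Iteration 2: beta = 0.3333, y = -1.2111 + 0.3333*(-1.2111 + 2.7246) = -0.7066
  grad(y) = -13.8926, v = y - alpha*grad = -0.2343
  prox(v) = soft_thresh(-0.2343, 0.0806) = -0.1537
Iteration 3: beta = 0.5, y = -0.1537 + 0.5*(-0.1537 + 1.2111) = 0.375
  grad(y) = 1.2504, v = y - alpha*grad = 0.3325
  prox(v) = soft_thresh(0.3325, 0.0806) = 0.2519
Iteration 4: beta = 0.6, y = 0.2519 + 0.6*(0.2519 + 0.1537) = 0.4953
  grad(y) = 2.9343, v = y - alpha*grad = 0.3955
  prox(v) = soft_thresh(0.3955, 0.0806) = 0.315
f(x_4) = 7*0.315^2 - 4*0.315 + 2.37*|0.315| = 0.181


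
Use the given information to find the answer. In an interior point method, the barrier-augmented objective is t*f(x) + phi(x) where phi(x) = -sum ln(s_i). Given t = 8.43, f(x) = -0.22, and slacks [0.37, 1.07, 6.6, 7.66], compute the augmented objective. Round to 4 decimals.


Step 1: Compute log-barrier.
ln values: [-0.9943, 0.0677, 1.8871, 2.036]
phi = -(-0.9943 + 0.0677 + 1.8871 + 2.036) = -2.9965
Step 2: Compute augmented objective.
t*f(x) = 8.43*-0.22 = -1.8546
Total = -1.8546 - 2.9965 = -4.8511


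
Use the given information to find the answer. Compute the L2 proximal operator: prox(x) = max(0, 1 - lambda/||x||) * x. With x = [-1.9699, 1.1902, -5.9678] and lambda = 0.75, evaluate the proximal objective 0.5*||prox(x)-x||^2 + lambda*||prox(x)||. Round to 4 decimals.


Step 1: Compute ||x||.
||x|| = 6.3962
Step 2: Compute scaling factor.
scale = max(0, 1 - 0.75/6.3962) = 0.8827
Step 3: prox(x) = [-1.7389, 1.0506, -5.268]
||prox(x)|| = 5.6462
Step 4: Proximal objective.
0.5*||prox-x||^2 = 0.2813
lambda*||prox|| = 4.2347
Total = 4.5159


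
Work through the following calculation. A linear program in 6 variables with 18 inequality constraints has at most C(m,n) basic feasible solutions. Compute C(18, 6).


Each vertex corresponds to some choice of n active constraints out of m, so the number of vertices is at most C(m, n) = m! / (n!(m-n)!).
m = 18, n = 6
Numerator: 18 * 17 * 16 * 15 * 14 * 13
Denominator: 6! = 720
C(18, 6) = 18564


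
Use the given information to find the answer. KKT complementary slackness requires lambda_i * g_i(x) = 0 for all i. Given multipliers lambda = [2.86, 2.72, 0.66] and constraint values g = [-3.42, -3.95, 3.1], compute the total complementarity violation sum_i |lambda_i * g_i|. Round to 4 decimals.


KKT complementary slackness check:
lambda_1 * g_1 = 2.86 * -3.42 = -9.7812
lambda_2 * g_2 = 2.72 * -3.95 = -10.744
lambda_3 * g_3 = 0.66 * 3.1 = 2.046
Total violation = 9.7812 + 10.744 + 2.046 = 22.5712
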